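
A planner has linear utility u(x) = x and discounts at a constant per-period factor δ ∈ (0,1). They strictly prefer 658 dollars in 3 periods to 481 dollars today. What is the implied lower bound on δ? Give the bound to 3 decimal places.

Under u(x) = x this choice says 481 < δ^3·658.
Dividing by 658: δ^3 > 0.73100. Both sides are positive, so the cube root keeps the direction.
δ > 0.73100^(1/3) = 0.901.

δ > 0.901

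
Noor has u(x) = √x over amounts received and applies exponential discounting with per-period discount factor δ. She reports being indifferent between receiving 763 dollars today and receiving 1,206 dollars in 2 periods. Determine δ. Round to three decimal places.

The payoff in 2 periods is discounted by δ^2, so u(763) = δ^2·u(1206) and δ^2 = u(763)/u(1206).
Since u(x) = √x, δ^2 = √(763/1206) = 0.79541.
Taking the square root: δ = 0.79541^(1/2) ≈ 0.892.

δ ≈ 0.892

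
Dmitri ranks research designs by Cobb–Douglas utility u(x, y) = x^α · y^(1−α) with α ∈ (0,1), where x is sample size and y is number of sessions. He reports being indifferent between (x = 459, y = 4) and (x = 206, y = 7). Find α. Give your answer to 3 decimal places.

Indifference: 459^α · 4^(1−α) = 206^α · 7^(1−α).
(459/206)^α = (7/4)^(1−α); take logs: α·ln(459/206) = (1−α)·ln(7/4), i.e. α·0.801174 = (1−α)·0.559616.
Thus α·(1.360790) = 0.559616, so α = 0.559616/1.360790 ≈ 0.411.

α ≈ 0.411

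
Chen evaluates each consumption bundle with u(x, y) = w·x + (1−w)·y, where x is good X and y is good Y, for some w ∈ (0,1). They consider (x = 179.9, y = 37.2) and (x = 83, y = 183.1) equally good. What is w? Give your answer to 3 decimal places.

w = 0.601

Indifference: w·179.9 + (1−w)·37.2 = w·83 + (1−w)·183.1.
Rearranging, 96.9·w − 145.9·(1−w) = 0.
Hence w = 145.9/(96.9+145.9) = 145.9/242.8 = 0.601.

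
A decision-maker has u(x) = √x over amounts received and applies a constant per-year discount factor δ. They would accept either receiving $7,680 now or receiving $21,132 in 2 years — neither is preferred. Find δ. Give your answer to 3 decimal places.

Equating discounted utilities: u(7680) = δ^2·u(21132) ⇒ δ^2 = u(7680)/u(21132).
Since u(x) = √x, δ^2 = √(7680/21132) = 0.60285.
So δ = 0.60285^(1/2) ≈ 0.776.

δ ≈ 0.776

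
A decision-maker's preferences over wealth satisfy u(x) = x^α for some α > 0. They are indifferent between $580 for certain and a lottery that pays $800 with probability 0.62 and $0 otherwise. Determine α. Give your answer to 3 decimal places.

α ≈ 1.487

Since u(0) = 0, the lottery's EU is 0.62·800^α.
Indifference: 580^α = 0.62·800^α, so (580/800)^α = 0.62.
Take logs: α = ln 0.62 / ln(580/800) ≈ 1.48651.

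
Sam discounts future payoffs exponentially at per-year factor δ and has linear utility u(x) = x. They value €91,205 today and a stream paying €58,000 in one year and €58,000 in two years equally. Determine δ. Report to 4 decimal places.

δ ≈ 0.8500

The stream is worth 58000δ + 58000δ² today, so 58000δ + 58000δ² = 91205.
So 58000δ² + 58000δ − 91205 = 0.
δ = (−58000 + √(58000² + 4·58000·91205)) / (2·58000) = (−58000 + √24523560000.00) / 116000 ≈ 0.8500.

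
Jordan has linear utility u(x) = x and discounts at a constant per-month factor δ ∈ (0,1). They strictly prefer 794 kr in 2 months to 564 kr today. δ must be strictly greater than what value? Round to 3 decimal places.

δ > 0.843

The preference means 564 < δ^2·794.
So δ^2 > 564/794 = 0.71033; taking the square root of both positive sides preserves the inequality.
δ > (564/794)^(1/2) ≈ 0.843.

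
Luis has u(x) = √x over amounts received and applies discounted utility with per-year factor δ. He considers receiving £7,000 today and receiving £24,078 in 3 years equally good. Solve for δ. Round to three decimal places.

δ ≈ 0.814

Equating discounted utilities: u(7000) = δ^3·u(24078) ⇒ δ^3 = u(7000)/u(24078).
With u(x) = √x: δ^3 = √7000/√24078 = √(7000/24078) = 0.53919.
Taking the cube root: δ = 0.53919^(1/3) ≈ 0.814.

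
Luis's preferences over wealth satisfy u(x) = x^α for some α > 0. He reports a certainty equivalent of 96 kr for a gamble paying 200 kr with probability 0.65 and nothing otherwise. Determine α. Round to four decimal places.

The lottery's expected utility is 0.65·u(200) + 0.35·u(0) = 0.65·200^α (since u(0) = 0 for α > 0).
Equating: 96^α = 0.65·200^α, i.e. 0.4800^α = 0.65.
Take logs: α = ln 0.65 / ln(96/200) ≈ 0.586922.

α ≈ 0.5869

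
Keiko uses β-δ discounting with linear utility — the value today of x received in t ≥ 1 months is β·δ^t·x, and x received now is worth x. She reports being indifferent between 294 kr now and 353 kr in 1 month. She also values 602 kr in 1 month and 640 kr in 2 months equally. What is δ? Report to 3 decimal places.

δ ≈ 0.941

Both payoffs in the second observation are in the future, so β drops out: δ^1·602 = δ^2·640 ⇒ δ = 602/640 = 0.94063.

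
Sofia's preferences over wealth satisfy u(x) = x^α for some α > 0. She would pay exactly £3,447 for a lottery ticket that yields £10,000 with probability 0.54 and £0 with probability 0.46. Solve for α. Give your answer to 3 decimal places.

EU(lottery) = 0.54·10000^α + 0.46·0 = 0.54·10000^α.
Equating: 3447^α = 0.54·10000^α, i.e. 0.3447^α = 0.54.
Take logs: α = ln 0.54 / ln(3447/10000) ≈ 0.57853.

α ≈ 0.579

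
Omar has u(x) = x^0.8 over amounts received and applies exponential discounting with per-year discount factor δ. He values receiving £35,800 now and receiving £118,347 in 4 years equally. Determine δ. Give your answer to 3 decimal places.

δ ≈ 0.787

Equating discounted utilities: u(35800) = δ^4·u(118347) ⇒ δ^4 = u(35800)/u(118347).
With u(x) = x^0.8: δ^4 = 35800^0.8/118347^0.8 = (35800/118347)^0.8 = 0.38422.
So δ = 0.38422^(1/4) ≈ 0.787.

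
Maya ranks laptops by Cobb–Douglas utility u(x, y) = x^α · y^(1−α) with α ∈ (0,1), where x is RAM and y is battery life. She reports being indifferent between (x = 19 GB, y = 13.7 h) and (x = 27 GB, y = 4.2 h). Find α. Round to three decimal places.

α ≈ 0.771

The Cobb–Douglas utilities coincide, so 19^α·13.7^(1−α) = 27^α·4.2^(1−α).
Rearrange to (19/27)^α = (4.2/13.7)^(1−α) and take logs: α·-0.351398 = (1−α)·-1.182311.
Thus α·(-1.533709) = -1.182311, so α = -1.182311/-1.533709 ≈ 0.771.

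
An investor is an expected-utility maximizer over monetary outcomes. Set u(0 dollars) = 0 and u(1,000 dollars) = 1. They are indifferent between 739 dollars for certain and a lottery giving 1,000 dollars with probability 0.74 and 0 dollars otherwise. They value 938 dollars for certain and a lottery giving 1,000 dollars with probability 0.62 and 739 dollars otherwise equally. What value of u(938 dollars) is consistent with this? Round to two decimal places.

First, u(739 dollars) = 0.74·u(1,000 dollars) + 0.26·u(0 dollars) = 0.74.
Then u(938 dollars) = 0.62·u(1,000 dollars) + 0.38·u(739 dollars) = 0.62·1.00 + 0.38·0.74 = 0.9012.

0.90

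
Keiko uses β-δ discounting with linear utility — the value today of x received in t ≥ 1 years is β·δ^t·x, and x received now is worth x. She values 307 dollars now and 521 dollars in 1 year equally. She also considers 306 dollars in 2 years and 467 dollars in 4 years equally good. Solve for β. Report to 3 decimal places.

β ≈ 0.728

Both payoffs in the second observation are in the future, so β drops out: δ^2·306 = δ^4·467 ⇒ δ^2 = 306/467 = 0.65525, so δ = 0.80947.
Now use the now-vs-future pair: 307 = β·δ·521 gives β = 307/(0.80947·521) ≈ 0.728.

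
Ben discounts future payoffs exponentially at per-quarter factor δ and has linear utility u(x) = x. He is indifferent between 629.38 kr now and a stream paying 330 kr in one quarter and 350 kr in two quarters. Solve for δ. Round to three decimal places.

The stream is worth 330δ + 350δ² today, so 330δ + 350δ² = 629.38.
That is, 350δ² + 330δ − 629.38 = 0, a quadratic in δ.
By the quadratic formula (taking the positive root), δ = (−330 + √990032.00) / 700 ≈ 0.950.

δ ≈ 0.950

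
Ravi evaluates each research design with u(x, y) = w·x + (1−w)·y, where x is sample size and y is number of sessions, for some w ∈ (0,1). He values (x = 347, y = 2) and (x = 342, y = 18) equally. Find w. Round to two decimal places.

w = 0.76

Equating utilities: w·347 + (1−w)·2 = w·342 + (1−w)·18.
Rearranging, 5·w − 16·(1−w) = 0.
The marginal rate of substitution is 16/5, so w = 16/(5+16) = 0.76.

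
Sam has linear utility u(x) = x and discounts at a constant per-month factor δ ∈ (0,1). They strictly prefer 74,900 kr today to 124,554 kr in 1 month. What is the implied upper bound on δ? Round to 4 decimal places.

Under u(x) = x this choice says 74900 > δ·124554.
Dividing through by 124554 gives δ < 0.60135.

δ < 0.6013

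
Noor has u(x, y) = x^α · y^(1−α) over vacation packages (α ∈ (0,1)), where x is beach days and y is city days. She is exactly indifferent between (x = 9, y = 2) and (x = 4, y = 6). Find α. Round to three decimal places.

α ≈ 0.575

Indifference: 9^α · 2^(1−α) = 4^α · 6^(1−α).
Taking logs: α·ln 9 + (1−α)·ln 2 = α·ln 4 + (1−α)·ln 6, i.e. α·0.810930 = (1−α)·1.098612.
So α/(1−α) = (1.098612)/(0.810930) = 1.354756, and α = 1.354756/2.354756 ≈ 0.575.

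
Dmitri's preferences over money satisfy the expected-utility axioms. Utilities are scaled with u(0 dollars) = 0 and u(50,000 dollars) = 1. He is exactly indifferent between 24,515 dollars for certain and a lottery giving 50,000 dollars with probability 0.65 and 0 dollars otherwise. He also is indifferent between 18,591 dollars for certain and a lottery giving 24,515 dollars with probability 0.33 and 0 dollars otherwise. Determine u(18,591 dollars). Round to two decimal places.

0.21

The first gamble pins u(24,515 dollars): it must equal 0.65·1 + 0.35·0 = 0.65.
The second indifference gives u(18,591 dollars) = 0.33·u(24,515 dollars) + 0.67·u(0 dollars) = 0.33·0.65 + 0.67·0.00 = 0.2145.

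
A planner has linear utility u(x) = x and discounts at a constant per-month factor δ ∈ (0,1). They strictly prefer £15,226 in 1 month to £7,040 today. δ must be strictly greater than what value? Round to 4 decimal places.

The preference means 7040 < δ·15226.
Dividing through by 15226 gives δ > 0.46237.

δ > 0.4624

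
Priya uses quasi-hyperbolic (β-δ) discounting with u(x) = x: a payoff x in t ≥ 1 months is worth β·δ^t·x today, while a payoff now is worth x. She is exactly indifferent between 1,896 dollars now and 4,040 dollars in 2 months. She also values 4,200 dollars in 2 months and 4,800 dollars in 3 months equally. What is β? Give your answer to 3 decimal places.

Both payoffs in the second observation are in the future, so β drops out: δ^2·4200 = δ^3·4800 ⇒ δ = 4200/4800 = 0.87500.
Substituting δ into 1896 = β·δ^2·4040: β = 1896/(3093.125) ≈ 0.613.

β ≈ 0.613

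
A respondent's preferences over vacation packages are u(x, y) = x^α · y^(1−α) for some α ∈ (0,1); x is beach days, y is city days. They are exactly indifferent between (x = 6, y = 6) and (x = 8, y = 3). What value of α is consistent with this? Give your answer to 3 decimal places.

Indifference: 6^α · 6^(1−α) = 8^α · 3^(1−α).
Taking logs: α·ln 6 + (1−α)·ln 6 = α·ln 8 + (1−α)·ln 3, i.e. α·-0.287682 = (1−α)·-0.693147.
So α/(1−α) = (-0.693147)/(-0.287682) = 2.409421, and α = 2.409421/3.409421 ≈ 0.707.

α ≈ 0.707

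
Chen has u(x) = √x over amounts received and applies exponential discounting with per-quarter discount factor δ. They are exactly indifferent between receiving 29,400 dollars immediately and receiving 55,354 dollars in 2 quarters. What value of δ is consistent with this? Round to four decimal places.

δ ≈ 0.8537

Indifference means u(29400) = δ^2 · u(55354), so δ^2 = u(29400)/u(55354).
Since u(x) = √x, δ^2 = √(29400/55354) = 0.72878.
Hence δ = (0.72878)^(1/2) = 0.853689.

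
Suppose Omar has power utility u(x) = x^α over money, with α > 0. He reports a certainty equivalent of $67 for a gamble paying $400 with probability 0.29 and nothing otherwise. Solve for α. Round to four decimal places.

Since u(0) = 0, the lottery's EU is 0.29·400^α.
Setting u(67) equal to that: 67^α = 0.29·400^α ⇒ (67/400)^α = 0.29.
Take logs: α = ln 0.29 / ln(67/400) ≈ 0.692799.

α ≈ 0.6928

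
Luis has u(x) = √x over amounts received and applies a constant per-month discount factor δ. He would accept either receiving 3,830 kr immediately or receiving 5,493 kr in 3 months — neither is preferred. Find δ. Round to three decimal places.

δ ≈ 0.942

Equating discounted utilities: u(3830) = δ^3·u(5493) ⇒ δ^3 = u(3830)/u(5493).
With u(x) = √x: δ^3 = √3830/√5493 = √(3830/5493) = 0.83502.
Taking the cube root: δ = 0.83502^(1/3) ≈ 0.942.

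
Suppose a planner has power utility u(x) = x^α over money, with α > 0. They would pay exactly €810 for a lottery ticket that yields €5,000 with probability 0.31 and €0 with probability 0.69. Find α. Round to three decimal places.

Since u(0) = 0, the lottery's EU is 0.31·5000^α.
Equating: 810^α = 0.31·5000^α, i.e. 0.1620^α = 0.31.
α = ln(0.31) / ln(810/5000) = -1.171183/-1.820159 ≈ 0.643.

α ≈ 0.643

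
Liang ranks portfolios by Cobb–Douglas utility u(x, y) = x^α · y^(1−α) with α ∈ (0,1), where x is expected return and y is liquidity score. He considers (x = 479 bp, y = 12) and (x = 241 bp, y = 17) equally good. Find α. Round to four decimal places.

The Cobb–Douglas utilities coincide, so 479^α·12^(1−α) = 241^α·17^(1−α).
Taking logs: α·ln 479 + (1−α)·ln 12 = α·ln 241 + (1−α)·ln 17, i.e. α·0.6869037 = (1−α)·0.3483067.
So α/(1−α) = (0.3483067)/(0.6869037) = 0.5070677, and α = 0.5070677/1.5070677 ≈ 0.3365.

α ≈ 0.3365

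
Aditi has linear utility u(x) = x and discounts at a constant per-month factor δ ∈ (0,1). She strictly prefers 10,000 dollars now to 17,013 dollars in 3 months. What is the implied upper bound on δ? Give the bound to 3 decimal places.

The preference means 10000 > δ^3·17013.
So δ^3 < 10000/17013 = 0.58779; taking the cube root of both positive sides preserves the inequality.
δ < 0.58779^(1/3) = 0.838.

δ < 0.838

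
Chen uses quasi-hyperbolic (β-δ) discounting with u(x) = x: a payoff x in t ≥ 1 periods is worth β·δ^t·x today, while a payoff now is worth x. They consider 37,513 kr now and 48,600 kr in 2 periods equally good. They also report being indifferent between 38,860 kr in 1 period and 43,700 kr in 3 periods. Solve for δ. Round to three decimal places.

δ ≈ 0.943

From the later pair, β·δ^1·38860 = β·δ^3·43700; dividing through, δ^2 = 38860/43700 = 0.88924, so δ = 0.94300.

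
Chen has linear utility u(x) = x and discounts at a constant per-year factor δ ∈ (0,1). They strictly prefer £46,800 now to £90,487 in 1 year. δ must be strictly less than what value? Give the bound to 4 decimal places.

Under u(x) = x this choice says 46800 > δ·90487.
So δ < 46800/90487 = 0.51720.

δ < 0.5172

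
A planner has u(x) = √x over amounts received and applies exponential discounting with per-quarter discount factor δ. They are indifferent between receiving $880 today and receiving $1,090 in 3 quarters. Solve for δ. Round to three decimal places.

Equating discounted utilities: u(880) = δ^3·u(1090) ⇒ δ^3 = u(880)/u(1090).
With u(x) = √x: δ^3 = √880/√1090 = √(880/1090) = 0.89852.
Taking the cube root: δ = 0.89852^(1/3) ≈ 0.965.

δ ≈ 0.965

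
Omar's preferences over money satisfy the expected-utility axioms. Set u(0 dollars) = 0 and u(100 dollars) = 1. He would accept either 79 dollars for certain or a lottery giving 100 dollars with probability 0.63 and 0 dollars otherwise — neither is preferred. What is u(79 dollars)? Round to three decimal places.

u(79 dollars) equals the lottery's expected utility: 0.63·1 + 0.37·0 = 0.63.

0.630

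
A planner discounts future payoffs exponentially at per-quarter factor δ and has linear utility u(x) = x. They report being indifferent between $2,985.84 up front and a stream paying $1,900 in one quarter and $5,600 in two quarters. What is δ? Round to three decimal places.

Equating present values: 2985.84 = 1900δ + 5600δ².
So 5600δ² + 1900δ − 2985.84 = 0.
By the quadratic formula (taking the positive root), δ = (−1900 + √70492816.00) / 11200 ≈ 0.580.

δ ≈ 0.580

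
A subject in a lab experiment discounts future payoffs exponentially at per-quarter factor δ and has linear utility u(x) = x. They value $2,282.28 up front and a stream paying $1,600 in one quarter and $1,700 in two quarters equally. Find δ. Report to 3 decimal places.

δ ≈ 0.780

The stream is worth 1600δ + 1700δ² today, so 1600δ + 1700δ² = 2282.28.
So 1700δ² + 1600δ − 2282.28 = 0.
The positive root is δ = [−1600 + √(1600² + 4·1700·2282.28)] / (2·1700) = (−1600 + 4252.000)/3400 ≈ 0.780.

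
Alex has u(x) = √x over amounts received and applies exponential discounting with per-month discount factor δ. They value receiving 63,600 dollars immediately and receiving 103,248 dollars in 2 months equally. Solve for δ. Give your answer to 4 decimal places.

δ ≈ 0.8859

Indifference means u(63600) = δ^2 · u(103248), so δ^2 = u(63600)/u(103248).
With u(x) = √x: δ^2 = √63600/√103248 = √(63600/103248) = 0.78485.
So δ = 0.78485^(1/2) ≈ 0.8859.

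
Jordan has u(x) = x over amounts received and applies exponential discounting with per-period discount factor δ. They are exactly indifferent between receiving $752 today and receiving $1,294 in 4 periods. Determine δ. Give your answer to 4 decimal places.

δ ≈ 0.8731

Indifference means u(752) = δ^4 · u(1294), so δ^4 = u(752)/u(1294).
With u(x) = x: δ^4 = 752/1294 = 0.58114.
Taking the 4th root: δ = 0.58114^(1/4) ≈ 0.8731.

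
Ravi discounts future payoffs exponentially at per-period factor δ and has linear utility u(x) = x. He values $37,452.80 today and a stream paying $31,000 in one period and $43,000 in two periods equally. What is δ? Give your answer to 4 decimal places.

Equating present values: 37452.80 = 31000δ + 43000δ².
That is, 43000δ² + 31000δ − 37452.80 = 0, a quadratic in δ.
The positive root is δ = [−31000 + √(31000² + 4·43000·37452.80)] / (2·43000) = (−31000 + 86040.000)/86000 ≈ 0.6400.

δ ≈ 0.6400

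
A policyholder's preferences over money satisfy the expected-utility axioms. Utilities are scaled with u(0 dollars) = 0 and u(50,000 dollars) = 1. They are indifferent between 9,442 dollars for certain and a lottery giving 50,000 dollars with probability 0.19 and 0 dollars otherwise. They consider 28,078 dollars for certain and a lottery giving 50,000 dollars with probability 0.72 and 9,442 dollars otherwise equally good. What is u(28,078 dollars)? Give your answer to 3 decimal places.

0.773

First, u(9,442 dollars) = 0.19·u(50,000 dollars) + 0.81·u(0 dollars) = 0.19.
Chaining: u(28,078 dollars) = 0.72·1.00 + 0.28·0.19 = 0.7732.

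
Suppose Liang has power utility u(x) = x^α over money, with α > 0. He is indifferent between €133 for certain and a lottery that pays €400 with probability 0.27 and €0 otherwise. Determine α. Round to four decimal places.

The lottery's expected utility is 0.27·u(400) + 0.73·u(0) = 0.27·400^α (since u(0) = 0 for α > 0).
Indifference: 133^α = 0.27·400^α, so (133/400)^α = 0.27.
α = ln(0.27) / ln(133/400) = -1.3093333/-1.1011154 ≈ 1.1891.

α ≈ 1.1891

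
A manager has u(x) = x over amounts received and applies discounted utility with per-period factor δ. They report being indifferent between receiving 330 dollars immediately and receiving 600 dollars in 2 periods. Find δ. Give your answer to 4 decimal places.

The payoff in 2 periods is discounted by δ^2, so u(330) = δ^2·u(600) and δ^2 = u(330)/u(600).
With u(x) = x: δ^2 = 330/600 = 0.55000.
Taking the square root: δ = 0.55000^(1/2) ≈ 0.7416.

δ ≈ 0.7416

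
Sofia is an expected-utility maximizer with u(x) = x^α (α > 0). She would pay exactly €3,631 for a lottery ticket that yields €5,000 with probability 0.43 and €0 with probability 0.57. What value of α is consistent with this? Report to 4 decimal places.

EU(lottery) = 0.43·5000^α + 0.57·0 = 0.43·5000^α.
Setting u(3631) equal to that: 3631^α = 0.43·5000^α ⇒ (3631/5000)^α = 0.43.
Taking logs: α·ln(3631/5000) = ln(0.43), so α = -0.8439701 / -0.3199298 ≈ 2.6380.

α ≈ 2.6380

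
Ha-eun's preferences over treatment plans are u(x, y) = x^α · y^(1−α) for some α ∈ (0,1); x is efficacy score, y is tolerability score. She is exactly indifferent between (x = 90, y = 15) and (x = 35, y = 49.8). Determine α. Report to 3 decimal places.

The Cobb–Douglas utilities coincide, so 90^α·15^(1−α) = 35^α·49.8^(1−α).
(90/35)^α = (49.8/15)^(1−α); take logs: α·ln(90/35) = (1−α)·ln(49.8/15), i.e. α·0.944462 = (1−α)·1.199965.
So α/(1−α) = (1.199965)/(0.944462) = 1.270528, and α = 1.270528/2.270528 ≈ 0.560.

α ≈ 0.560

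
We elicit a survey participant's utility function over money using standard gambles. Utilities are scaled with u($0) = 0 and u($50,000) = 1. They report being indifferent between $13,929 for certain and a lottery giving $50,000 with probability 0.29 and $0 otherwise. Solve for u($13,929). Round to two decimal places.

0.29

The indifference gives u($13,929) = 0.29·u($50,000) + 0.71·u($0) = 0.29·1 + 0.71·0 = 0.29.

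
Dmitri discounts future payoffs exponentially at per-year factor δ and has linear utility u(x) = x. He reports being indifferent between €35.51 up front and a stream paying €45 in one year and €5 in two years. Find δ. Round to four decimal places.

δ ≈ 0.7299

Present value of the stream is 45·δ + 5·δ². Indifference gives 45δ + 5δ² = 35.51.
Rearranged: 5δ² + 45δ − 35.51 = 0.
δ = (−45 + √(45² + 4·5·35.51)) / (2·5) = (−45 + √2735.20) / 10 ≈ 0.7299.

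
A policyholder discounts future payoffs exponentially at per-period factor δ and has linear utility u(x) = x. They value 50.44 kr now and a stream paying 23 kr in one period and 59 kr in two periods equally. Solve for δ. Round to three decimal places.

δ ≈ 0.750

Present value of the stream is 23·δ + 59·δ². Indifference gives 23δ + 59δ² = 50.44.
So 59δ² + 23δ − 50.44 = 0.
By the quadratic formula (taking the positive root), δ = (−23 + √12432.84) / 118 ≈ 0.750.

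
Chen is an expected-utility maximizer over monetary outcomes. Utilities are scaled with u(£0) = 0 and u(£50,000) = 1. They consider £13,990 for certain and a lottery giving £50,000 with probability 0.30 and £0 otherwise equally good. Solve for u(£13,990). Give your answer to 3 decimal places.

u(£13,990) equals the lottery's expected utility: 0.30·1 + 0.70·0 = 0.30.

0.300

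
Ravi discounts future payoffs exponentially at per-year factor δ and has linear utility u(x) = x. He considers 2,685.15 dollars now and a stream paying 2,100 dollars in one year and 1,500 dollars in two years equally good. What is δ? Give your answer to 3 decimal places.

The stream is worth 2100δ + 1500δ² today, so 2100δ + 1500δ² = 2685.15.
Rearranged: 1500δ² + 2100δ − 2685.15 = 0.
The positive root is δ = [−2100 + √(2100² + 4·1500·2685.15)] / (2·1500) = (−2100 + 4530.000)/3000 ≈ 0.810.

δ ≈ 0.810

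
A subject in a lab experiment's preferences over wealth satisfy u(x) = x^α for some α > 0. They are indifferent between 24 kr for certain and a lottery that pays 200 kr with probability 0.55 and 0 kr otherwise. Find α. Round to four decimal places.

α ≈ 0.2820

The lottery's expected utility is 0.55·u(200) + 0.45·u(0) = 0.55·200^α (since u(0) = 0 for α > 0).
Equating: 24^α = 0.55·200^α, i.e. 0.1200^α = 0.55.
α = ln(0.55) / ln(24/200) = -0.5978370/-2.1202635 ≈ 0.2820.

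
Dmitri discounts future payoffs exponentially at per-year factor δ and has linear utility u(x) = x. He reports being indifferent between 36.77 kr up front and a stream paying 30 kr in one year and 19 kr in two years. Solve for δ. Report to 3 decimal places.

The stream is worth 30δ + 19δ² today, so 30δ + 19δ² = 36.77.
Rearranged: 19δ² + 30δ − 36.77 = 0.
By the quadratic formula (taking the positive root), δ = (−30 + √3694.52) / 38 ≈ 0.810.

δ ≈ 0.810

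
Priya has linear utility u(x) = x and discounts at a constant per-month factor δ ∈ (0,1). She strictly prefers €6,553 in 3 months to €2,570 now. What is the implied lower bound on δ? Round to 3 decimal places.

The preference means 2570 < δ^3·6553.
Dividing by 6553: δ^3 > 0.39219. Both sides are positive, so the cube root keeps the direction.
δ > (2570/6553)^(1/3) ≈ 0.732.

δ > 0.732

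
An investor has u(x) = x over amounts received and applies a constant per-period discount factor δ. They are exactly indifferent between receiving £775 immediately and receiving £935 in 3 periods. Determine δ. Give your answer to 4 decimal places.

δ ≈ 0.9394

Equating discounted utilities: u(775) = δ^3·u(935) ⇒ δ^3 = u(775)/u(935).
With u(x) = x: δ^3 = 775/935 = 0.82888.
Hence δ = (0.82888)^(1/3) = 0.939356.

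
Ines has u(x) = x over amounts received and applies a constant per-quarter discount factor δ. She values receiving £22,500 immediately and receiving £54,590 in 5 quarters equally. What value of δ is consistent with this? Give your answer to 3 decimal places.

δ ≈ 0.838

The payoff in 5 quarters is discounted by δ^5, so u(22500) = δ^5·u(54590) and δ^5 = u(22500)/u(54590).
With u(x) = x: δ^5 = 22500/54590 = 0.41216.
Hence δ = (0.41216)^(1/5) = 0.83756.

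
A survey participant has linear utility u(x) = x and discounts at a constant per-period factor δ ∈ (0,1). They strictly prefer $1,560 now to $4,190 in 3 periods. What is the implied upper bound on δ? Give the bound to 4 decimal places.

The preference means 1560 > δ^3·4190.
Dividing by 4190: δ^3 < 0.37232. Both sides are positive, so the cube root keeps the direction.
δ < (1560/4190)^(1/3) ≈ 0.7194.

δ < 0.7194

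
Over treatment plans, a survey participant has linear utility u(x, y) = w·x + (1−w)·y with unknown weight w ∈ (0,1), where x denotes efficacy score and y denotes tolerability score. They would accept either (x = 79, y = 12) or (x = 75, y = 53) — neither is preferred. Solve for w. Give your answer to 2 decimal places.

u(79,12) = u(75,53) means w·79 + (1−w)·12 = w·75 + (1−w)·53.
w·(79−75) = (1−w)·(53−12), i.e. w·4 = (1−w)·41.
Hence w = 41/(4+41) = 41/45 = 0.91.

w = 0.91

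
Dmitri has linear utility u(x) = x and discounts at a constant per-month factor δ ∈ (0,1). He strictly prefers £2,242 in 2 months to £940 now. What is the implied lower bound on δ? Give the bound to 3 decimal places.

The preference means 940 < δ^2·2242.
So δ^2 > 940/2242 = 0.41927; taking the square root of both positive sides preserves the inequality.
δ > (940/2242)^(1/2) ≈ 0.648.

δ > 0.648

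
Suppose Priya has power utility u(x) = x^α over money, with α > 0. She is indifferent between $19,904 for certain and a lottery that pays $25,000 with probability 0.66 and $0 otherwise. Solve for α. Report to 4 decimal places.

The lottery's expected utility is 0.66·u(25000) + 0.34·u(0) = 0.66·25000^α (since u(0) = 0 for α > 0).
Indifference: 19904^α = 0.66·25000^α, so (19904/25000)^α = 0.66.
Take logs: α = ln 0.66 / ln(19904/25000) ≈ 1.822795.

α ≈ 1.8228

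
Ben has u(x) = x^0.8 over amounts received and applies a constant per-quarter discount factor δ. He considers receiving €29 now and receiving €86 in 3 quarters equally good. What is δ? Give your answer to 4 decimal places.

Indifference means u(29) = δ^3 · u(86), so δ^3 = u(29)/u(86).
Since u(x) = x^0.8, δ^3 = (29/86)^0.8 = 0.33721^0.8 = 0.41910.
Taking the cube root: δ = 0.41910^(1/3) ≈ 0.7484.

δ ≈ 0.7484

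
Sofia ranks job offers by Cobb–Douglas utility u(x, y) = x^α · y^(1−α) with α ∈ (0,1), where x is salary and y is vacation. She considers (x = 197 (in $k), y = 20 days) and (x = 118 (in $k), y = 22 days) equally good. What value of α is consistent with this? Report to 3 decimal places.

α ≈ 0.157

Set the two utilities equal: 197^α·20^(1−α) = 118^α·22^(1−α).
Taking logs: α·ln 197 + (1−α)·ln 20 = α·ln 118 + (1−α)·ln 22, i.e. α·0.512519 = (1−α)·0.095310.
So α/(1−α) = (0.095310)/(0.512519) = 0.185964, and α = 0.185964/1.185964 ≈ 0.157.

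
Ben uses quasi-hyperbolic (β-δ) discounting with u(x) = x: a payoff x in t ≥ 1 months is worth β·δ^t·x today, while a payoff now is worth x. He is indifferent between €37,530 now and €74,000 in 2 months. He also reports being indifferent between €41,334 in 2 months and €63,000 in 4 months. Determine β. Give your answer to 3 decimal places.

The second indifference involves only future payoffs, so β cancels: β·δ^2·41334 = β·δ^4·63000, giving δ^2 = 41334/63000 = 0.65610, so δ = 0.81000.
Substituting δ into 37530 = β·δ^2·74000: β = 37530/(48551.048) ≈ 0.773.

β ≈ 0.773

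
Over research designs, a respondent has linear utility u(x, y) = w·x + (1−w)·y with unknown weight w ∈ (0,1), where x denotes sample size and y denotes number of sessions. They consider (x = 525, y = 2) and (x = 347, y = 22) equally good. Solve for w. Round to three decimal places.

w = 0.101

Equating utilities: w·525 + (1−w)·2 = w·347 + (1−w)·22.
Rearranging, 178·w − 20·(1−w) = 0.
So w/(1−w) = 20/178 = 0.1124, giving w = 20/(178+20) = 0.101.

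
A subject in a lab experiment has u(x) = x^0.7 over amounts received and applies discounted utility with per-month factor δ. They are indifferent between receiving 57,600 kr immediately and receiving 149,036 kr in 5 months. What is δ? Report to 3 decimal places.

δ ≈ 0.875

The payoff in 5 months is discounted by δ^5, so u(57600) = δ^5·u(149036) and δ^5 = u(57600)/u(149036).
Since u(x) = x^0.7, δ^5 = (57600/149036)^0.7 = 0.38648^0.7 = 0.51403.
Hence δ = (0.51403)^(1/5) = 0.87538.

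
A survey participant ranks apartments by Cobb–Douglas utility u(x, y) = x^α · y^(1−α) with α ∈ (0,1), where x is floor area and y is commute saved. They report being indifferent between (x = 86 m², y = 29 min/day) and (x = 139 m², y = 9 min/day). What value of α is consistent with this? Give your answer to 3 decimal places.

α ≈ 0.709

The Cobb–Douglas utilities coincide, so 86^α·29^(1−α) = 139^α·9^(1−α).
Rearrange to (86/139)^α = (9/29)^(1−α) and take logs: α·-0.480127 = (1−α)·-1.170071.
So α/(1−α) = (-1.170071)/(-0.480127) = 2.437003, and α = 2.437003/3.437003 ≈ 0.709.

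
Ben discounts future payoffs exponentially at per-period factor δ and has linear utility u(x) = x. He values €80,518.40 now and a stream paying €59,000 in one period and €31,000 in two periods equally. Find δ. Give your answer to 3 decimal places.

Present value of the stream is 59000·δ + 31000·δ². Indifference gives 59000δ + 31000δ² = 80518.40.
So 31000δ² + 59000δ − 80518.40 = 0.
The positive root is δ = [−59000 + √(59000² + 4·31000·80518.40)] / (2·31000) = (−59000 + 116040.000)/62000 ≈ 0.920.

δ ≈ 0.920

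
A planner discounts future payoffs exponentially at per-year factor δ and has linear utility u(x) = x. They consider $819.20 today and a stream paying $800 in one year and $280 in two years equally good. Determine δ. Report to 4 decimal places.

δ ≈ 0.8000

The stream is worth 800δ + 280δ² today, so 800δ + 280δ² = 819.20.
That is, 280δ² + 800δ − 819.20 = 0, a quadratic in δ.
By the quadratic formula (taking the positive root), δ = (−800 + √1557504.00) / 560 ≈ 0.8000.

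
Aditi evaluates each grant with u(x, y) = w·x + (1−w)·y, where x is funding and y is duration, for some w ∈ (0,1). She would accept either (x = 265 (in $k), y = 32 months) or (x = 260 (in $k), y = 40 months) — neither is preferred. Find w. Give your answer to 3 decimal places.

Indifference: w·265 + (1−w)·32 = w·260 + (1−w)·40.
w·(265−260) = (1−w)·(40−32), i.e. w·5 = (1−w)·8.
The marginal rate of substitution is 8/5, so w = 8/(5+8) = 0.615.

w = 0.615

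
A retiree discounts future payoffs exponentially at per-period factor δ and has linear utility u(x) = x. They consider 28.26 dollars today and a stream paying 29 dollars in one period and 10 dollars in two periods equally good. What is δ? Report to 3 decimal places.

δ ≈ 0.770

Present value of the stream is 29·δ + 10·δ². Indifference gives 29δ + 10δ² = 28.26.
That is, 10δ² + 29δ − 28.26 = 0, a quadratic in δ.
The positive root is δ = [−29 + √(29² + 4·10·28.26)] / (2·10) = (−29 + 44.400)/20 ≈ 0.770.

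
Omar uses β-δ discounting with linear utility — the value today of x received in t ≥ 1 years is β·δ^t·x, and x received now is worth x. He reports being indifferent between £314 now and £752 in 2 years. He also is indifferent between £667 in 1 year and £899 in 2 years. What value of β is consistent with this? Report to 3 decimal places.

Both payoffs in the second observation are in the future, so β drops out: δ^1·667 = δ^2·899 ⇒ δ = 667/899 = 0.74194.
Now use the now-vs-future pair: 314 = β·δ^2·752 gives β = 314/(0.55047·752) ≈ 0.759.

β ≈ 0.759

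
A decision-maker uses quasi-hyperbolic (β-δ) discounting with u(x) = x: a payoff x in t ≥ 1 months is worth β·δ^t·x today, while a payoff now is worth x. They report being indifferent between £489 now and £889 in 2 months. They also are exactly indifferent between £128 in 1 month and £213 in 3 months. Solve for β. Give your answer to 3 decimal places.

Both payoffs in the second observation are in the future, so β drops out: δ^1·128 = δ^3·213 ⇒ δ^2 = 128/213 = 0.60094, so δ = 0.77520.
Now use the now-vs-future pair: 489 = β·δ^2·889 gives β = 489/(0.60094·889) ≈ 0.915.

β ≈ 0.915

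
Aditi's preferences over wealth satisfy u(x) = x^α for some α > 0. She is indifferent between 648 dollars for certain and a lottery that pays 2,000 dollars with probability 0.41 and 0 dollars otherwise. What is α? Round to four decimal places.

α ≈ 0.7911

EU(lottery) = 0.41·2000^α + 0.59·0 = 0.41·2000^α.
Equating: 648^α = 0.41·2000^α, i.e. 0.3240^α = 0.41.
α = ln(0.41) / ln(648/2000) = -0.8915981/-1.1270118 ≈ 0.7911.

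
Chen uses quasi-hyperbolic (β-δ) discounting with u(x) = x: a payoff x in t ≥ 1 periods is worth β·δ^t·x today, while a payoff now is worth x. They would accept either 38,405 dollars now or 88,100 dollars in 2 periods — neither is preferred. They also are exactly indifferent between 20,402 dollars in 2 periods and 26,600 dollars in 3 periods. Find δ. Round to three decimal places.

δ ≈ 0.767

Both payoffs in the second observation are in the future, so β drops out: δ^2·20402 = δ^3·26600 ⇒ δ = 20402/26600 = 0.76699.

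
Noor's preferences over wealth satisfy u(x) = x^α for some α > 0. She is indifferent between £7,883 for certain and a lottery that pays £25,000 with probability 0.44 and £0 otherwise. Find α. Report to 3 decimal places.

Since u(0) = 0, the lottery's EU is 0.44·25000^α.
Setting u(7883) equal to that: 7883^α = 0.44·25000^α ⇒ (7883/25000)^α = 0.44.
Take logs: α = ln 0.44 / ln(7883/25000) ≈ 0.71132.

α ≈ 0.711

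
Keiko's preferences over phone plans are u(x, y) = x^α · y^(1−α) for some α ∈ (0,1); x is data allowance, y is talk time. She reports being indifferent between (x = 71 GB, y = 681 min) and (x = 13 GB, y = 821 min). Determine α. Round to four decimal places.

Indifference: 71^α · 681^(1−α) = 13^α · 821^(1−α).
(71/13)^α = (821/681)^(1−α); take logs: α·ln(71/13) = (1−α)·ln(821/681), i.e. α·1.6977305 = (1−α)·0.1869608.
Thus α·(1.8846913) = 0.1869608, so α = 0.1869608/1.8846913 ≈ 0.0992.

α ≈ 0.0992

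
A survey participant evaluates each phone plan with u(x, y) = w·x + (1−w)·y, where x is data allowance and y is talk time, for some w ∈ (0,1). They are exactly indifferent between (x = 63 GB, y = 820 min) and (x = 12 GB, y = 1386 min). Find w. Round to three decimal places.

u(63,820) = u(12,1386) means w·63 + (1−w)·820 = w·12 + (1−w)·1386.
Collecting terms: w·51 = (1−w)·566.
The marginal rate of substitution is 566/51, so w = 566/(51+566) = 0.917.

w = 0.917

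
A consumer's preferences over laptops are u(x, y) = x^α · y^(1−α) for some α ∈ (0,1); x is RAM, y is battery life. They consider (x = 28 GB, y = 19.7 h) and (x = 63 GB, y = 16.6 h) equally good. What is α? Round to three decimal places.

α ≈ 0.174

Indifference: 28^α · 19.7^(1−α) = 63^α · 16.6^(1−α).
Taking logs: α·ln 28 + (1−α)·ln 19.7 = α·ln 63 + (1−α)·ln 16.6, i.e. α·-0.810930 = (1−α)·-0.171216.
With A = -0.810930 and B = -0.171216: α·A = (1−α)·B, so α = B/(A+B) = -0.171216/-0.982146 ≈ 0.174.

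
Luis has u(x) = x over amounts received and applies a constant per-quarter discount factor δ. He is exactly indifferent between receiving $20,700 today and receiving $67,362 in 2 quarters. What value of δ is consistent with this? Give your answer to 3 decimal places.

δ ≈ 0.554

Equating discounted utilities: u(20700) = δ^2·u(67362) ⇒ δ^2 = u(20700)/u(67362).
With u(x) = x: δ^2 = 20700/67362 = 0.30729.
So δ = 0.30729^(1/2) ≈ 0.554.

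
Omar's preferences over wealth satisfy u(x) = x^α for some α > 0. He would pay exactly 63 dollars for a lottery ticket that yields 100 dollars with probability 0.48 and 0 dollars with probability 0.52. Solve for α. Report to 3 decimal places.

α ≈ 1.589

EU(lottery) = 0.48·100^α + 0.52·0 = 0.48·100^α.
Setting u(63) equal to that: 63^α = 0.48·100^α ⇒ (63/100)^α = 0.48.
α = ln(0.48) / ln(63/100) = -0.733969/-0.462035 ≈ 1.589.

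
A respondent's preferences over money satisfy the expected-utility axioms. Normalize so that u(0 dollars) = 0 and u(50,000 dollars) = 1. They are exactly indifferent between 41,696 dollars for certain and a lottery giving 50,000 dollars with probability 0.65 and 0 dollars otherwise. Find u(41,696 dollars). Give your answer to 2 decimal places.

The indifference gives u(41,696 dollars) = 0.65·u(50,000 dollars) + 0.35·u(0 dollars) = 0.65·1 + 0.35·0 = 0.65.

0.65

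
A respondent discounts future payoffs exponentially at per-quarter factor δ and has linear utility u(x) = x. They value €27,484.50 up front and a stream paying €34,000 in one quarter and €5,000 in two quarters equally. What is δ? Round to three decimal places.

δ ≈ 0.730

Equating present values: 27484.50 = 34000δ + 5000δ².
That is, 5000δ² + 34000δ − 27484.50 = 0, a quadratic in δ.
The positive root is δ = [−34000 + √(34000² + 4·5000·27484.50)] / (2·5000) = (−34000 + 41300.000)/10000 ≈ 0.730.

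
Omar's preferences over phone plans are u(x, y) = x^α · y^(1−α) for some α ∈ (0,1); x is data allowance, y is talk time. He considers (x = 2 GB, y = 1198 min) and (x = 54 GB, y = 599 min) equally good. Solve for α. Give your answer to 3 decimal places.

The Cobb–Douglas utilities coincide, so 2^α·1198^(1−α) = 54^α·599^(1−α).
(2/54)^α = (599/1198)^(1−α); take logs: α·ln(2/54) = (1−α)·ln(599/1198), i.e. α·-3.295837 = (1−α)·-0.693147.
With A = -3.295837 and B = -0.693147: α·A = (1−α)·B, so α = B/(A+B) = -0.693147/-3.988984 ≈ 0.174.

α ≈ 0.174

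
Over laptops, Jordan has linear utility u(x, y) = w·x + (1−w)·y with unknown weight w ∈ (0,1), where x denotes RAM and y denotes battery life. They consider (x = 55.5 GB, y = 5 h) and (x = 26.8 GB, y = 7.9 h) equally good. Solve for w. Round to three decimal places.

w = 0.092

u(55.5,5) = u(26.8,7.9) means w·55.5 + (1−w)·5 = w·26.8 + (1−w)·7.9.
Rearranging, 28.7·w − 2.9·(1−w) = 0.
So w/(1−w) = 2.9/28.7 = 0.1010, giving w = 2.9/(28.7+2.9) = 0.092.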